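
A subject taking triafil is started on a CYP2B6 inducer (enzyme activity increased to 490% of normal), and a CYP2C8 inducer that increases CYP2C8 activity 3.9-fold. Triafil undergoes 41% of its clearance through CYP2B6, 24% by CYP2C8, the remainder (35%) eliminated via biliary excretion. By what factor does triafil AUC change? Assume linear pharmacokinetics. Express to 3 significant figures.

The CYP2B6 pathway (41% of clearance) increases to 4.9× activity: 0.41 × 4.9 = 2.009.
The CYP2C8 pathway (24% of clearance) is boosted to 3.9× activity: 0.24 × 3.9 = 0.936.
The remaining 35% of clearance is unaffected.
New clearance relative to baseline: 2.009 + 0.936 + 0.35 = 3.295.
AUC ∝ 1/CL: fold-change = 1 / 3.295 = 0.303.

0.303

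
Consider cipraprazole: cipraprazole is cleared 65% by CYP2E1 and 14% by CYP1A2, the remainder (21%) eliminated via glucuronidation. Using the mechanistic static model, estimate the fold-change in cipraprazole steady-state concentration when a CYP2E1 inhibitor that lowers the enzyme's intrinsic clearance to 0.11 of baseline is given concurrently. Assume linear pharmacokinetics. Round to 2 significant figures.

The CYP2E1 pathway (65% of clearance) is reduced to 0.11× activity: 0.65 × 0.11 = 0.0715.
CYP1A2 (14%) and the residual 21% are unaffected.
CL_new/CL_old = 0.0715 + 0.14 + 0.21 = 0.4215.
Since steady-state concentration ∝ 1/CL, the ratio is 1 / 0.4215 = 2.4.

2.4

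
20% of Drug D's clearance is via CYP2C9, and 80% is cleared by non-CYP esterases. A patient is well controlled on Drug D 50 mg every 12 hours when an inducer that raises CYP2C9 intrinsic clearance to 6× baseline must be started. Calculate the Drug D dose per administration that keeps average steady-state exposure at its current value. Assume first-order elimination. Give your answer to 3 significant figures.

100 mg

The CYP2C9 pathway (20% of clearance) increases to 6× activity: 0.2 × 6 = 1.2.
Non-CYP routes (80%) are unchanged.
Relative clearance = 1.2 + 0.8 = 2.
Css,avg = (dose rate)/CL, so holding Css fixed requires dose ∝ CL: 50 × 2 = 100 mg.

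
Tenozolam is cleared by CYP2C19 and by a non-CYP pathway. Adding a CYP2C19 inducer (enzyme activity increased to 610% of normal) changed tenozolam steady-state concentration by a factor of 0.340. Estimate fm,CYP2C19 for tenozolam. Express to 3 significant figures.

0.381

Call the CYP2C19 fraction fm. After the interaction, CL_new/CL_old = fm × 6.1 + (1 − fm).
Steady-state concentration ratio = 1 / (new CL fraction), so new CL fraction = 1 / 0.340 = 2.941.
fm × 6.1 + 1 − fm = 2.941  ⇒  fm × (6.1 − 1) = 1.941  ⇒  fm = 0.381.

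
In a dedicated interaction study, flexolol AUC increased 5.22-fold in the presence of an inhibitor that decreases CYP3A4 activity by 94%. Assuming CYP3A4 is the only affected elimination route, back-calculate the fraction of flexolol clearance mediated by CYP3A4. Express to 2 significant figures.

Write x for the fraction cleared via CYP3A4. The observed AUC change means clearance fell to 1/5.22 = 0.1916 of baseline.
Only the CYP3A4 route changed, so 0.1916 = x·0.06 + (1 − x), giving x = 0.86.

0.86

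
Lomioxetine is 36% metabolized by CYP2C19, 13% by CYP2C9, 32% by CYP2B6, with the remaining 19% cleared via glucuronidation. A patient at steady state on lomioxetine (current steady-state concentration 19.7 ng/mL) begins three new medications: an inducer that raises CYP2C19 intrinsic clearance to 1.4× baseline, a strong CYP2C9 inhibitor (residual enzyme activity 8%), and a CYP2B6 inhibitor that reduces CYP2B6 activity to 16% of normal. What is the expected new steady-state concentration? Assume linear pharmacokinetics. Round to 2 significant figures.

26 ng/mL

The CYP2C19 pathway (36% of clearance) is boosted to 1.4× activity: 0.36 × 1.4 = 0.504.
The CYP2C9 pathway (13% of clearance) falls to 0.08× activity: 0.13 × 0.08 = 0.0104.
The CYP2B6 pathway (32% of clearance) falls to 0.16× activity: 0.32 × 0.16 = 0.0512.
Non-CYP routes (19%) are unchanged.
Relative clearance = 0.504 + 0.0104 + 0.0512 + 0.19 = 0.7556.
Dividing the baseline by the relative clearance: 19.7 / 0.7556 = 26 ng/mL.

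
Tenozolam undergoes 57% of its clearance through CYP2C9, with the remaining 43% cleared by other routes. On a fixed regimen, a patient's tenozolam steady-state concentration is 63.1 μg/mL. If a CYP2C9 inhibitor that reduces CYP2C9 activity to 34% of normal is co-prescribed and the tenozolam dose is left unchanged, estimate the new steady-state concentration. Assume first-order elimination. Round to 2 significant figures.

CYP2C9: 0.57 × 0.34 = 0.1938
Other: 0.43 (unchanged)
CL_new/CL_old = 0.1938 + 0.43 = 0.6238.
Steady-state concentration ∝ 1/CL, so new value = 63.1 / 0.6238 = 1.0 × 10² μg/mL.

1.0 × 10² μg/mL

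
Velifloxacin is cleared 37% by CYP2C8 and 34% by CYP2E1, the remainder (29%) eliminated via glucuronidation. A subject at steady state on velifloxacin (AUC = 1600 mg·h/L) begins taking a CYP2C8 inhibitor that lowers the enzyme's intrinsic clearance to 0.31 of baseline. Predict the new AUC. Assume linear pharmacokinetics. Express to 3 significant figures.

The CYP2C8 pathway (37% of clearance) is reduced to 0.31× activity: 0.37 × 0.31 = 0.1147.
CYP2E1 (34%) and the residual 29% are unaffected.
New clearance relative to baseline: 0.1147 + 0.34 + 0.29 = 0.7447.
With dosing unchanged, AUC scales as 1/CL: 1600 / 0.7447 = 2.15 × 10³ mg·h/L.

2.15 × 10³ mg·h/L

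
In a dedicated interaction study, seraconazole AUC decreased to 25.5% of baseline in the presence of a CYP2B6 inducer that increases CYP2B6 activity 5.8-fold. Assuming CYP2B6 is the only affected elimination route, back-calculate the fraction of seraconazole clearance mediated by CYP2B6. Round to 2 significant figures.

Let x = fm,CYP2B6. Because AUC ∝ 1/CL, relative clearance rose to 1/0.255 = 3.922.
Setting x·5.8 + (1 − x) = 3.922 and solving: x = (3.922 − 1)/(5.8 − 1) = 0.61.

0.61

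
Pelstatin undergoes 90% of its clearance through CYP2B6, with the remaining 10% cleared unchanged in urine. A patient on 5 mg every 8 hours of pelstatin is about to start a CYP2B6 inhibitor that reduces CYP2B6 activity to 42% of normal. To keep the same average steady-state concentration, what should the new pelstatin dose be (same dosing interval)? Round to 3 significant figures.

2.39 mg

CYP2B6: 0.9 × 0.42 = 0.378
Other: 0.1 (unchanged)
New clearance relative to baseline: 0.378 + 0.1 = 0.478.
Exposure is unchanged when dose changes in proportion to clearance. New dose = 5 mg × 0.478 = 2.39 mg.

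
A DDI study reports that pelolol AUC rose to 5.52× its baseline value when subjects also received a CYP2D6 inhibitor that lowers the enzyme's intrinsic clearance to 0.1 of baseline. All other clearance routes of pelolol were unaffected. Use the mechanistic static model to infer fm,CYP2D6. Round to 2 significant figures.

Call the CYP2D6 fraction fm. After the interaction, CL_new/CL_old = fm × 0.1 + (1 − fm).
AUC ratio = 1 / (new CL fraction), so new CL fraction = 1 / 5.52 = 0.1812.
fm × 0.1 + 1 − fm = 0.1812  ⇒  fm × (0.1 − 1) = −0.8188  ⇒  fm = 0.91.

0.91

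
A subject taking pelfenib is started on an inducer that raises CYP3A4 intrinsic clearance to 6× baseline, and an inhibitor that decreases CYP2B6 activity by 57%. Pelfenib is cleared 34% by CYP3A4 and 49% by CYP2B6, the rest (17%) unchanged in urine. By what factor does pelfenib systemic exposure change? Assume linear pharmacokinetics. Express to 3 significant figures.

0.413

The CYP3A4 pathway (34% of clearance) is boosted to 6× activity: 0.34 × 6 = 2.04.
The CYP2B6 pathway (49% of clearance) falls to 0.43× activity: 0.49 × 0.43 = 0.2107.
The remaining 17% of clearance is unaffected.
CL_new/CL_old = 2.04 + 0.2107 + 0.17 = 2.4207.
Systemic exposure ∝ 1/CL: fold-change = 1 / 2.4207 = 0.413.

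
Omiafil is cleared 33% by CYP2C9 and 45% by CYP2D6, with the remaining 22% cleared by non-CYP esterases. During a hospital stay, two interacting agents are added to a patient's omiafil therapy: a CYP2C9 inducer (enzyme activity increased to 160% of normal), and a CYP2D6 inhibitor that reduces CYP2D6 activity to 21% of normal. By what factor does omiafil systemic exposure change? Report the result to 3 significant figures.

1.19

CYP2C9: 0.33 × 1.6 = 0.528
CYP2D6: 0.45 × 0.21 = 0.0945
Other: 0.22 (unchanged)
CL_new/CL_old = 0.528 + 0.0945 + 0.22 = 0.8425.
Systemic exposure ∝ 1/CL: fold-change = 1 / 0.8425 = 1.19.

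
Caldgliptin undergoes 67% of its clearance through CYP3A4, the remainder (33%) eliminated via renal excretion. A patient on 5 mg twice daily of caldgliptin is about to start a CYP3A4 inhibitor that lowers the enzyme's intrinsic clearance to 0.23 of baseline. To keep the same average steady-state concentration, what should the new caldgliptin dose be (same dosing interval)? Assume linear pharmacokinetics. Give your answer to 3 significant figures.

2.42 mg

The CYP3A4 pathway (67% of clearance) drops to 0.23× activity: 0.67 × 0.23 = 0.1541.
The remaining 33% of clearance is unaffected.
CL_new/CL_old = 0.1541 + 0.33 = 0.4841.
Css,avg = (dose rate)/CL, so holding Css fixed requires dose ∝ CL: 5 × 0.4841 = 2.42 mg.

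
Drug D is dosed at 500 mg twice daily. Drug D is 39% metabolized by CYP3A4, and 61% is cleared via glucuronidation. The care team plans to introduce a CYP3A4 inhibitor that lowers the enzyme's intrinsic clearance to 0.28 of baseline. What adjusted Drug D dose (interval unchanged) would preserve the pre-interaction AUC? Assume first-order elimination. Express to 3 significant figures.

The CYP3A4 pathway (39% of clearance) drops to 0.28× activity: 0.39 × 0.28 = 0.1092.
Non-CYP routes (61%) are unchanged.
CL_new/CL_old = 0.1092 + 0.61 = 0.7192.
Exposure is unchanged when dose changes in proportion to clearance. New dose = 500 mg × 0.7192 = 360 mg.

360 mg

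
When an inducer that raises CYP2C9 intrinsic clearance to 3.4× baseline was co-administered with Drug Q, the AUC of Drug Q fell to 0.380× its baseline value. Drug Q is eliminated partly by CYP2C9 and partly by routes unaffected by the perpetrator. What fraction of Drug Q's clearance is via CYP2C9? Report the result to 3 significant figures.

0.680

CL'/CL = 1 / 0.380 = 2.632
3.4·fm + (1 − fm) = 2.632
fm = (2.632 − 1) / (3.4 − 1) = 0.680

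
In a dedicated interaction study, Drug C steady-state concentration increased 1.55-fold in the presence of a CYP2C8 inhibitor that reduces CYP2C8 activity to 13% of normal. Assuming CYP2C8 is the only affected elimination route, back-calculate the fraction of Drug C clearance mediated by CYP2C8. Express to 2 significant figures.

Let x = fm,CYP2C8. Because steady-state concentration ∝ 1/CL, relative clearance fell to 1/1.55 = 0.6452.
Setting x·0.13 + (1 − x) = 0.6452 and solving: x = (0.6452 − 1)/(0.13 − 1) = 0.41.

0.41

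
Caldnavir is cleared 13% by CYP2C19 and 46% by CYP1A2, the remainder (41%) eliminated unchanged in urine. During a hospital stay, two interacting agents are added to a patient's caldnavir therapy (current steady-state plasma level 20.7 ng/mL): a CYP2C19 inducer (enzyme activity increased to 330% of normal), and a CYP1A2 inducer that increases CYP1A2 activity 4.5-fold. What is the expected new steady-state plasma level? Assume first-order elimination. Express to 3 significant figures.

7.12 ng/mL

CYP2C19: 0.13 × 3.3 = 0.429
CYP1A2: 0.46 × 4.5 = 2.07
Other: 0.41 (unchanged)
New clearance relative to baseline: 0.429 + 2.07 + 0.41 = 2.909.
Dividing the baseline by the relative clearance: 20.7 / 2.909 = 7.12 ng/mL.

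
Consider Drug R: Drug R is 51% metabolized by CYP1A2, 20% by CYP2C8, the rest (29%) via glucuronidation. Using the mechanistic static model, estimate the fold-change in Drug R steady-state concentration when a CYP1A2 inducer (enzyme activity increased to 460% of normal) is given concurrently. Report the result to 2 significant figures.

0.35

The CYP1A2 pathway (51% of clearance) is boosted to 4.6× activity: 0.51 × 4.6 = 2.346.
CYP2C8 (20%) and the residual 29% are unaffected.
CL_new/CL_old = 2.346 + 0.2 + 0.29 = 2.836.
Steady-state concentration is inversely proportional to clearance, so the fold-change is 1 / 2.836 = 0.35.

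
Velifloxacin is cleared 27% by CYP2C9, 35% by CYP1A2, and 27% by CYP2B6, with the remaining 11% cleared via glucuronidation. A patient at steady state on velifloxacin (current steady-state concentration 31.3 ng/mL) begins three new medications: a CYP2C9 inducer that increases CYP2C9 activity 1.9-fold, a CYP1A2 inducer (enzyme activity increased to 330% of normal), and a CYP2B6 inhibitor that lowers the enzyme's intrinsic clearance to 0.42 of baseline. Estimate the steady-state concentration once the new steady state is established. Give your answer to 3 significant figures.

The CYP2C9 pathway (27% of clearance) rises to 1.9× activity: 0.27 × 1.9 = 0.513.
The CYP1A2 pathway (35% of clearance) is boosted to 3.3× activity: 0.35 × 3.3 = 1.155.
The CYP2B6 pathway (27% of clearance) falls to 0.42× activity: 0.27 × 0.42 = 0.1134.
The remaining 11% of clearance is unaffected.
New clearance relative to baseline: 0.513 + 1.155 + 0.1134 + 0.11 = 1.8914.
Steady-state concentration ∝ 1/CL: new value = 31.3 / 1.8914 = 16.5 ng/mL.

16.5 ng/mL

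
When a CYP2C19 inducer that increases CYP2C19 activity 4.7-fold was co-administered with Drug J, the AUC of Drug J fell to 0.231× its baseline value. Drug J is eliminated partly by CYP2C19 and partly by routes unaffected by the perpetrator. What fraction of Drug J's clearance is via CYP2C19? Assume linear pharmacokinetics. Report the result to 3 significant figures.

0.900

Call the CYP2C19 fraction fm. After the interaction, CL_new/CL_old = fm × 4.7 + (1 − fm).
AUC ratio = 1 / (new CL fraction), so new CL fraction = 1 / 0.231 = 4.329.
fm × 4.7 + 1 − fm = 4.329  ⇒  fm × (4.7 − 1) = 3.329  ⇒  fm = 0.900.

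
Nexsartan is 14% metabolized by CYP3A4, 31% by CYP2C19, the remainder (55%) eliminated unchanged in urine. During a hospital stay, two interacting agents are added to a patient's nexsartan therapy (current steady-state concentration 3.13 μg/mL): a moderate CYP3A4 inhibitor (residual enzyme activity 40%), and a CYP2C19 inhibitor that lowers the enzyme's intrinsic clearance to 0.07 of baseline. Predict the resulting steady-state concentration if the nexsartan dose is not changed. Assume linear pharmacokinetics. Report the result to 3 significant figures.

4.99 μg/mL

CYP3A4: 0.14 × 0.4 = 0.056
CYP2C19: 0.31 × 0.07 = 0.0217
Other: 0.55 (unchanged)
CL_new/CL_old = 0.056 + 0.0217 + 0.55 = 0.6277.
Dividing the baseline by the relative clearance: 3.13 / 0.6277 = 4.99 μg/mL.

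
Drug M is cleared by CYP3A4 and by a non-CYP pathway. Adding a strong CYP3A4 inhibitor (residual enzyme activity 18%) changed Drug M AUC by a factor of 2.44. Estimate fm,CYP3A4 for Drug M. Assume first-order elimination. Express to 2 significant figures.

Let x = fm,CYP3A4. Because AUC ∝ 1/CL, relative clearance fell to 1/2.44 = 0.4098.
Setting x·0.18 + (1 − x) = 0.4098 and solving: x = (0.4098 − 1)/(0.18 − 1) = 0.72.

0.72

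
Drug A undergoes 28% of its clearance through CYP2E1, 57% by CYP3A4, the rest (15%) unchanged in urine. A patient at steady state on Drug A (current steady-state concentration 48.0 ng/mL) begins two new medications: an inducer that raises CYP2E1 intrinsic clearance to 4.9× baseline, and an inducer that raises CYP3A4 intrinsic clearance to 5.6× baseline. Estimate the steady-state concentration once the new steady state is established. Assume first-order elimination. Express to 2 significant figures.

The CYP2E1 pathway (28% of clearance) rises to 4.9× activity: 0.28 × 4.9 = 1.372.
The CYP3A4 pathway (57% of clearance) increases to 5.6× activity: 0.57 × 5.6 = 3.192.
The remaining 15% of clearance is unaffected.
New clearance relative to baseline: 1.372 + 3.192 + 0.15 = 4.714.
Steady-state concentration ∝ 1/CL: new value = 48.0 / 4.714 = 10 ng/mL.

10 ng/mL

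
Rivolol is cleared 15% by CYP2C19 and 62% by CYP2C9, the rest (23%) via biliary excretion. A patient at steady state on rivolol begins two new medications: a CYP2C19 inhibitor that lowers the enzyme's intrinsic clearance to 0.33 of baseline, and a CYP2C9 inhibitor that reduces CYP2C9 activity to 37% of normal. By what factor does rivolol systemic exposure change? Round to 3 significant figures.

1.97

The CYP2C19 pathway (15% of clearance) falls to 0.33× activity: 0.15 × 0.33 = 0.0495.
The CYP2C9 pathway (62% of clearance) drops to 0.37× activity: 0.62 × 0.37 = 0.2294.
The remaining 23% of clearance is unaffected.
Relative clearance = 0.0495 + 0.2294 + 0.23 = 0.5089.
Systemic exposure ∝ 1/CL: fold-change = 1 / 0.5089 = 1.97.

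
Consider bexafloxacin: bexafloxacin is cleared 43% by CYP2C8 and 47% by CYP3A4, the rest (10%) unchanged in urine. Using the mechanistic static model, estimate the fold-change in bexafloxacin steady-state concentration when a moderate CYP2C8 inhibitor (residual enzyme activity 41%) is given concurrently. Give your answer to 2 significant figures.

The CYP2C8 pathway (43% of clearance) is reduced to 0.41× activity: 0.43 × 0.41 = 0.1763.
CYP3A4 (47%) and the residual 10% are unaffected.
Relative clearance = 0.1763 + 0.47 + 0.1 = 0.7463.
Since steady-state concentration ∝ 1/CL, the ratio is 1 / 0.7463 = 1.3.

1.3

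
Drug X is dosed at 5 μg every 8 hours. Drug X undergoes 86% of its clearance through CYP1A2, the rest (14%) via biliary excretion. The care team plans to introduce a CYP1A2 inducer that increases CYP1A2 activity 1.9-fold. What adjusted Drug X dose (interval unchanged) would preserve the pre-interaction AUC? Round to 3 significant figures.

8.87 μg

CYP1A2: 0.86 × 1.9 = 1.634
Other: 0.14 (unchanged)
CL_new/CL_old = 1.634 + 0.14 = 1.774.
Css,avg = (dose rate)/CL, so holding Css fixed requires dose ∝ CL: 5 × 1.774 = 8.87 μg.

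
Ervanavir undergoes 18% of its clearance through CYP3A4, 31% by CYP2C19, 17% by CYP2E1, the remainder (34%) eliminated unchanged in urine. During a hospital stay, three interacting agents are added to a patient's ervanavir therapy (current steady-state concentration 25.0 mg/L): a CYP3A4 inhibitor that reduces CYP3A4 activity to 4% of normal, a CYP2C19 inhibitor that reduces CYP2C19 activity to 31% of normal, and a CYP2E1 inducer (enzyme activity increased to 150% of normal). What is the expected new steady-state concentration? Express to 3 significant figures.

The CYP3A4 pathway (18% of clearance) is reduced to 0.04× activity: 0.18 × 0.04 = 0.0072.
The CYP2C19 pathway (31% of clearance) is reduced to 0.31× activity: 0.31 × 0.31 = 0.0961.
The CYP2E1 pathway (17% of clearance) increases to 1.5× activity: 0.17 × 1.5 = 0.255.
Non-CYP routes (34%) are unchanged.
Relative clearance = 0.0072 + 0.0961 + 0.255 + 0.34 = 0.6983.
Dividing the baseline by the relative clearance: 25.0 / 0.6983 = 35.8 mg/L.

35.8 mg/L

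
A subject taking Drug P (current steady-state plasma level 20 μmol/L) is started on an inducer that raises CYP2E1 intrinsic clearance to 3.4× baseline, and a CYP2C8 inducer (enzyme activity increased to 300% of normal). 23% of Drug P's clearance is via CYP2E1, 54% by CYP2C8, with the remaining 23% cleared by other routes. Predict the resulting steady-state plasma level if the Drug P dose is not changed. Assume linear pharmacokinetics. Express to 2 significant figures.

The CYP2E1 pathway (23% of clearance) increases to 3.4× activity: 0.23 × 3.4 = 0.782.
The CYP2C8 pathway (54% of clearance) is boosted to 3× activity: 0.54 × 3 = 1.62.
The remaining 23% of clearance is unaffected.
New clearance relative to baseline: 0.782 + 1.62 + 0.23 = 2.632.
Dividing the baseline by the relative clearance: 20 / 2.632 = 7.6 μmol/L.

7.6 μmol/L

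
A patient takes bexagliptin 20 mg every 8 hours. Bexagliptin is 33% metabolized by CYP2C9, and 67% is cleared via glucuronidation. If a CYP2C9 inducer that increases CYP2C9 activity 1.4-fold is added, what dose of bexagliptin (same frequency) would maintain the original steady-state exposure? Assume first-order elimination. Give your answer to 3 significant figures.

22.6 mg

The CYP2C9 pathway (33% of clearance) rises to 1.4× activity: 0.33 × 1.4 = 0.462.
Non-CYP routes (67%) are unchanged.
CL_new/CL_old = 0.462 + 0.67 = 1.132.
To maintain the same steady-state level, dose must scale with clearance: new dose = 20 × 1.132 = 22.6 mg.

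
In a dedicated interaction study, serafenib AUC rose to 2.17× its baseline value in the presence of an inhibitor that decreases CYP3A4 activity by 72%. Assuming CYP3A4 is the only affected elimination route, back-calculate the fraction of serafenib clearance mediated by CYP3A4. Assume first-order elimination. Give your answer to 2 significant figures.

Call the CYP3A4 fraction fm. After the interaction, CL_new/CL_old = fm × 0.28 + (1 − fm).
AUC ratio = 1 / (new CL fraction), so new CL fraction = 1 / 2.17 = 0.4608.
fm × 0.28 + 1 − fm = 0.4608  ⇒  fm × (0.28 − 1) = −0.5392  ⇒  fm = 0.75.

0.75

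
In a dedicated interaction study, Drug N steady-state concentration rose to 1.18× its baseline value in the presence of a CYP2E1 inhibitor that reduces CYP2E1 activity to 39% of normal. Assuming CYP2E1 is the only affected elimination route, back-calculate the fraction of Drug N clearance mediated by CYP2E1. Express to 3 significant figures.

0.250

Let fm be the CYP2E1 fraction. New clearance relative to baseline = fm × 0.39 + (1 − fm).
Steady-state concentration ratio = 1 / (new CL fraction), so new CL fraction = 1 / 1.18 = 0.8475.
fm × 0.39 + 1 − fm = 0.8475  ⇒  fm × (0.39 − 1) = −0.1525  ⇒  fm = 0.250.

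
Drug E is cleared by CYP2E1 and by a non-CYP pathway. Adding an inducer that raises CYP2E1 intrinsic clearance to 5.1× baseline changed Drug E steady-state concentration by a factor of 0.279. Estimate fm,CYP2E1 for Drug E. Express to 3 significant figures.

0.630

Let x = fm,CYP2E1. Because steady-state concentration ∝ 1/CL, relative clearance rose to 1/0.279 = 3.584.
Setting x·5.1 + (1 − x) = 3.584 and solving: x = (3.584 − 1)/(5.1 − 1) = 0.630.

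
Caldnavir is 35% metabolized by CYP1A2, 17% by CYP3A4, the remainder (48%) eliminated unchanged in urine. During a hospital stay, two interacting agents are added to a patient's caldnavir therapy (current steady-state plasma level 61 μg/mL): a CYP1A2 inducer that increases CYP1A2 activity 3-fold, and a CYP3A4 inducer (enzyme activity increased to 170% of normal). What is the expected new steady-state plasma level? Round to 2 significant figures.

The CYP1A2 pathway (35% of clearance) increases to 3× activity: 0.35 × 3 = 1.05.
The CYP3A4 pathway (17% of clearance) increases to 1.7× activity: 0.17 × 1.7 = 0.289.
Non-CYP routes (48%) are unchanged.
Relative clearance = 1.05 + 0.289 + 0.48 = 1.819.
Steady-state plasma level ∝ 1/CL: new value = 61 / 1.819 = 34 μg/mL.

34 μg/mL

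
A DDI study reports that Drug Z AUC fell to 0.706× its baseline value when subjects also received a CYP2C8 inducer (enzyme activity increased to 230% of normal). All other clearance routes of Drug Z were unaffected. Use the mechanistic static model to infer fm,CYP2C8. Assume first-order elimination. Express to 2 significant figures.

0.32

CL'/CL = 1 / 0.706 = 1.416
2.3·fm + (1 − fm) = 1.416
fm = (1.416 − 1) / (2.3 − 1) = 0.32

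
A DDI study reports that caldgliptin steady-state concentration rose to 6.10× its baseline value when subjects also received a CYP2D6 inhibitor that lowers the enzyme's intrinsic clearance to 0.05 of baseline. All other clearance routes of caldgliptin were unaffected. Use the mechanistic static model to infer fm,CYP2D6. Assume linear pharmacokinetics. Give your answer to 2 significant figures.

0.88

Let fm be the CYP2D6 fraction. New clearance relative to baseline = fm × 0.05 + (1 − fm).
Steady-state concentration ratio = 1 / (new CL fraction), so new CL fraction = 1 / 6.10 = 0.1639.
fm × 0.05 + 1 − fm = 0.1639  ⇒  fm × (0.05 − 1) = −0.8361  ⇒  fm = 0.88.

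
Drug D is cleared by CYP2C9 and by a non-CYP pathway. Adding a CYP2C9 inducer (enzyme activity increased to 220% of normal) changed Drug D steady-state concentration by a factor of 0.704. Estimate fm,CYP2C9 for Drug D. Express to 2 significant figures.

Let fm be the CYP2C9 fraction. New clearance relative to baseline = fm × 2.2 + (1 − fm).
Steady-state concentration ratio = 1 / (new CL fraction), so new CL fraction = 1 / 0.704 = 1.42.
fm × 2.2 + 1 − fm = 1.42  ⇒  fm × (2.2 − 1) = 0.4205  ⇒  fm = 0.35.

0.35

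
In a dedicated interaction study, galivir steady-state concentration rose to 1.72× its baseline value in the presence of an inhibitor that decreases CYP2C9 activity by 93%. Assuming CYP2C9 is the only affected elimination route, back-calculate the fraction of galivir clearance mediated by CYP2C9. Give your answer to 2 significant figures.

0.45

Let fm be the CYP2C9 fraction. New clearance relative to baseline = fm × 0.07 + (1 − fm).
Steady-state concentration ratio = 1 / (new CL fraction), so new CL fraction = 1 / 1.72 = 0.5814.
fm × 0.07 + 1 − fm = 0.5814  ⇒  fm × (0.07 − 1) = −0.4186  ⇒  fm = 0.45.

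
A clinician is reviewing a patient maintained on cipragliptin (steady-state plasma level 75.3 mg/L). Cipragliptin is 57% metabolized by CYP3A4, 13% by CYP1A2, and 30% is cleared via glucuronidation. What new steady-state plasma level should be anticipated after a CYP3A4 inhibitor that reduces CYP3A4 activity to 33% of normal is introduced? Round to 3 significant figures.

122 mg/L

The CYP3A4 pathway (57% of clearance) is reduced to 0.33× activity: 0.57 × 0.33 = 0.1881.
CYP1A2 (13%) and the residual 30% are unaffected.
CL_new/CL_old = 0.1881 + 0.13 + 0.3 = 0.6181.
With dosing unchanged, steady-state plasma level scales as 1/CL: 75.3 / 0.6181 = 122 mg/L.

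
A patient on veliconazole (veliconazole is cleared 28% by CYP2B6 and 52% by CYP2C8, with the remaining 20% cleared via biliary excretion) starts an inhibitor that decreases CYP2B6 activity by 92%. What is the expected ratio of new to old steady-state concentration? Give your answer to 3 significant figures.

CYP2B6: 0.28 × 0.08 = 0.0224
CYP2C8: 0.52 (unchanged)
Other: 0.2 (unchanged)
New clearance relative to baseline: 0.0224 + 0.52 + 0.2 = 0.7424.
Since steady-state concentration ∝ 1/CL, the ratio is 1 / 0.7424 = 1.35.

1.35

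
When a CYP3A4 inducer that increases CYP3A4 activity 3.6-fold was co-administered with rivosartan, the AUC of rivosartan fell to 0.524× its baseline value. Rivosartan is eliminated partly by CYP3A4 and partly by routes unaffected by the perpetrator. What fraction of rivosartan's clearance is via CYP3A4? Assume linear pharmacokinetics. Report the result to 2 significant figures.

Let fm be the CYP3A4 fraction. New clearance relative to baseline = fm × 3.6 + (1 − fm).
AUC ratio = 1 / (new CL fraction), so new CL fraction = 1 / 0.524 = 1.908.
fm × 3.6 + 1 − fm = 1.908  ⇒  fm × (3.6 − 1) = 0.9084  ⇒  fm = 0.35.

0.35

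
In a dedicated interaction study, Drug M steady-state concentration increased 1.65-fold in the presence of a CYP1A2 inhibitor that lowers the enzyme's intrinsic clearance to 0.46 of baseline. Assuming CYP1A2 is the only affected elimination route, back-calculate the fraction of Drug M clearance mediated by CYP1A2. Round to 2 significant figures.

CL'/CL = 1 / 1.65 = 0.6061
0.46·fm + (1 − fm) = 0.6061
fm = (0.6061 − 1) / (0.46 − 1) = 0.73

0.73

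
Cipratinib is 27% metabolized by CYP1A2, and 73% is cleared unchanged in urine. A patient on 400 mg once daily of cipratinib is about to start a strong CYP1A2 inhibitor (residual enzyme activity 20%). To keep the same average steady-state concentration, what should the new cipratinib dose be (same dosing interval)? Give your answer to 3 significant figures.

The CYP1A2 pathway (27% of clearance) is reduced to 0.2× activity: 0.27 × 0.2 = 0.054.
Non-CYP routes (73%) are unchanged.
New clearance relative to baseline: 0.054 + 0.73 = 0.784.
To maintain the same steady-state level, dose must scale with clearance: new dose = 400 × 0.784 = 314 mg.

314 mg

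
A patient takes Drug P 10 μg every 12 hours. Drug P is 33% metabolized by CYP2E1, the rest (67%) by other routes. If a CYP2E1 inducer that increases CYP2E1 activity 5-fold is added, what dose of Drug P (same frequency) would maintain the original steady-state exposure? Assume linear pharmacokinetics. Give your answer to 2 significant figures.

23 μg

CYP2E1: 0.33 × 5 = 1.65
Other: 0.67 (unchanged)
New clearance relative to baseline: 1.65 + 0.67 = 2.32.
Exposure is unchanged when dose changes in proportion to clearance. New dose = 10 μg × 2.32 = 23 μg.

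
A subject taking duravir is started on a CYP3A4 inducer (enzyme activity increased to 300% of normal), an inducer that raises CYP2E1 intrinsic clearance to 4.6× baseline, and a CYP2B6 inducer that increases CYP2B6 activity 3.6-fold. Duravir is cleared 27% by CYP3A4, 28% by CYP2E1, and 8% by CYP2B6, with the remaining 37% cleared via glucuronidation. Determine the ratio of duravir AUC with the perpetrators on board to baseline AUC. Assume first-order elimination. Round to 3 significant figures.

The CYP3A4 pathway (27% of clearance) increases to 3× activity: 0.27 × 3 = 0.81.
The CYP2E1 pathway (28% of clearance) increases to 4.6× activity: 0.28 × 4.6 = 1.288.
The CYP2B6 pathway (8% of clearance) is boosted to 3.6× activity: 0.08 × 3.6 = 0.288.
Non-CYP routes (37%) are unchanged.
Relative clearance = 0.81 + 1.288 + 0.288 + 0.37 = 2.756.
Because AUC varies inversely with clearance, the combined effect is 1 / 2.756 = 0.363.

0.363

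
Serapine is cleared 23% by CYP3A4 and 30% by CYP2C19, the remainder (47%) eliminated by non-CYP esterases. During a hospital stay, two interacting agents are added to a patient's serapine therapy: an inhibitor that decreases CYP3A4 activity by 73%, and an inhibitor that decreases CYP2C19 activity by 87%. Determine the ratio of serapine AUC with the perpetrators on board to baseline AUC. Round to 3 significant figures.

1.75

The CYP3A4 pathway (23% of clearance) drops to 0.27× activity: 0.23 × 0.27 = 0.0621.
The CYP2C19 pathway (30% of clearance) is reduced to 0.13× activity: 0.3 × 0.13 = 0.039.
Non-CYP routes (47%) are unchanged.
New clearance relative to baseline: 0.0621 + 0.039 + 0.47 = 0.5711.
AUC ∝ 1/CL: fold-change = 1 / 0.5711 = 1.75.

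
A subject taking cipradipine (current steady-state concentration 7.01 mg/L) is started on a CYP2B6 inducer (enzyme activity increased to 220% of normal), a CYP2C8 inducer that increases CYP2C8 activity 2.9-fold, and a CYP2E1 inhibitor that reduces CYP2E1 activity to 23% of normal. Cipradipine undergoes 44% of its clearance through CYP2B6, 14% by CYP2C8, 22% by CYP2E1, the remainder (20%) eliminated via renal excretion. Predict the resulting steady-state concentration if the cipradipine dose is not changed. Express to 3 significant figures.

The CYP2B6 pathway (44% of clearance) increases to 2.2× activity: 0.44 × 2.2 = 0.968.
The CYP2C8 pathway (14% of clearance) is boosted to 2.9× activity: 0.14 × 2.9 = 0.406.
The CYP2E1 pathway (22% of clearance) is reduced to 0.23× activity: 0.22 × 0.23 = 0.0506.
The remaining 20% of clearance is unaffected.
Relative clearance = 0.968 + 0.406 + 0.0506 + 0.2 = 1.6246.
Dividing the baseline by the relative clearance: 7.01 / 1.6246 = 4.31 mg/L.

4.31 mg/L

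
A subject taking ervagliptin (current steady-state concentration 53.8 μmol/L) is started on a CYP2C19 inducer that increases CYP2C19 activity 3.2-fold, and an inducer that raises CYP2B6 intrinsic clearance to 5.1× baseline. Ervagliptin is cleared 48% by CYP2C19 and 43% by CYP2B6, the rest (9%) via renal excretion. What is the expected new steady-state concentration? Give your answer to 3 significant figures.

14.1 μmol/L

The CYP2C19 pathway (48% of clearance) is boosted to 3.2× activity: 0.48 × 3.2 = 1.536.
The CYP2B6 pathway (43% of clearance) rises to 5.1× activity: 0.43 × 5.1 = 2.193.
Non-CYP routes (9%) are unchanged.
Relative clearance = 1.536 + 2.193 + 0.09 = 3.819.
Steady-state concentration ∝ 1/CL: new value = 53.8 / 3.819 = 14.1 μmol/L.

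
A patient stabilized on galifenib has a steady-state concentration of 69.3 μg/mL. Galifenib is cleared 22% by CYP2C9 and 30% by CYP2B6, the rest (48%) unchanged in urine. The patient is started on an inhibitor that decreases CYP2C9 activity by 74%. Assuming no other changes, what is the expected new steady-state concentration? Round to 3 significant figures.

82.8 μg/mL

The CYP2C9 pathway (22% of clearance) falls to 0.26× activity: 0.22 × 0.26 = 0.0572.
CYP2B6 (30%) and the residual 48% are unaffected.
CL_new/CL_old = 0.0572 + 0.3 + 0.48 = 0.8372.
Steady-state concentration ∝ 1/CL, so new value = 69.3 / 0.8372 = 82.8 μg/mL.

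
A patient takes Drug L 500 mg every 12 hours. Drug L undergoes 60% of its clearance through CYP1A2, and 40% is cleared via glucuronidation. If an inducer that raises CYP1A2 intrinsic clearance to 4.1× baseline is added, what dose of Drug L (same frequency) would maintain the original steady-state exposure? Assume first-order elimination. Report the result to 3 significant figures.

The CYP1A2 pathway (60% of clearance) is boosted to 4.1× activity: 0.6 × 4.1 = 2.46.
Non-CYP routes (40%) are unchanged.
CL_new/CL_old = 2.46 + 0.4 = 2.86.
Css,avg = (dose rate)/CL, so holding Css fixed requires dose ∝ CL: 500 × 2.86 = 1.43 × 10³ mg.

1.43 × 10³ mg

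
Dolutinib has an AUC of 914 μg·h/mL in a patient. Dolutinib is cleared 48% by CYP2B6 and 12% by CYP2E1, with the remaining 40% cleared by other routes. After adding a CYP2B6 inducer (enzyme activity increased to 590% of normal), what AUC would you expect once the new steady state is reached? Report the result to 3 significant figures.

273 μg·h/mL

The CYP2B6 pathway (48% of clearance) is boosted to 5.9× activity: 0.48 × 5.9 = 2.832.
CYP2E1 (12%) and the residual 40% are unaffected.
New clearance relative to baseline: 2.832 + 0.12 + 0.4 = 3.352.
With dosing unchanged, AUC scales as 1/CL: 914 / 3.352 = 273 μg·h/mL.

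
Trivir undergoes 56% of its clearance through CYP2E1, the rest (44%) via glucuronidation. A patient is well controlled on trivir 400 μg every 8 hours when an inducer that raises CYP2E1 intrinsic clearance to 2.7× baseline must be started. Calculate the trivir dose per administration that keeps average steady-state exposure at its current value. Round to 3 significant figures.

781 μg

The CYP2E1 pathway (56% of clearance) rises to 2.7× activity: 0.56 × 2.7 = 1.512.
Non-CYP routes (44%) are unchanged.
CL_new/CL_old = 1.512 + 0.44 = 1.952.
To maintain the same steady-state level, dose must scale with clearance: new dose = 400 × 1.952 = 781 μg.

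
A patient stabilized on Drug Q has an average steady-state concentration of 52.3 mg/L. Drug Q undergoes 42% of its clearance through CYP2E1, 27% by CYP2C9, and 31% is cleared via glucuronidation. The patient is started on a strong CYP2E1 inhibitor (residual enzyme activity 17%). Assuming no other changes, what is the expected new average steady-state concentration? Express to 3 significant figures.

80.3 mg/L

CYP2E1: 0.42 × 0.17 = 0.0714
CYP2C9: 0.27 (unchanged)
Other: 0.31 (unchanged)
CL_new/CL_old = 0.0714 + 0.27 + 0.31 = 0.6514.
Average steady-state concentration ∝ 1/CL, so new value = 52.3 / 0.6514 = 80.3 mg/L.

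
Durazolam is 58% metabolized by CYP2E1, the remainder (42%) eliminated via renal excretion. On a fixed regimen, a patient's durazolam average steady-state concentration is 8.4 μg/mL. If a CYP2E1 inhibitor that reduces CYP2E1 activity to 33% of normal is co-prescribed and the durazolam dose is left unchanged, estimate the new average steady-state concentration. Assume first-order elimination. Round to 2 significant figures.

The CYP2E1 pathway (58% of clearance) is reduced to 0.33× activity: 0.58 × 0.33 = 0.1914.
The remaining 42% of clearance is unaffected.
CL_new/CL_old = 0.1914 + 0.42 = 0.6114.
Average steady-state concentration ∝ 1/CL, so new value = 8.4 / 0.6114 = 14 μg/mL.

14 μg/mL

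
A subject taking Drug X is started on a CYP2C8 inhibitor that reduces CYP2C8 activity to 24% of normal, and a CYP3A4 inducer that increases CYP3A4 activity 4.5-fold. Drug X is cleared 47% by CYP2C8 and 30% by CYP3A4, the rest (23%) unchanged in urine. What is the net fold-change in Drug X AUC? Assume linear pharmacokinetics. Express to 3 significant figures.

0.591

The CYP2C8 pathway (47% of clearance) falls to 0.24× activity: 0.47 × 0.24 = 0.1128.
The CYP3A4 pathway (30% of clearance) increases to 4.5× activity: 0.3 × 4.5 = 1.35.
The remaining 23% of clearance is unaffected.
Relative clearance = 0.1128 + 1.35 + 0.23 = 1.6928.
Because AUC varies inversely with clearance, the combined effect is 1 / 1.6928 = 0.591.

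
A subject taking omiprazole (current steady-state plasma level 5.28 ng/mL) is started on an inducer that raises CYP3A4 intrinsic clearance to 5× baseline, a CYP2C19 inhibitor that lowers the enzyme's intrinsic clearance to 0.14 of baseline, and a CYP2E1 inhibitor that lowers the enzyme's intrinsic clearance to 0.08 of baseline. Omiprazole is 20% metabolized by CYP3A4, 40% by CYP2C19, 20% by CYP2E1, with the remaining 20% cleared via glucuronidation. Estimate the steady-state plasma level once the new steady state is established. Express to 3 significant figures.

4.15 ng/mL

CYP3A4: 0.2 × 5 = 1
CYP2C19: 0.4 × 0.14 = 0.056
CYP2E1: 0.2 × 0.08 = 0.016
Other: 0.2 (unchanged)
Relative clearance = 1 + 0.056 + 0.016 + 0.2 = 1.272.
New steady-state plasma level = 5.28 / 1.272 = 4.15 ng/mL (concentration scales inversely with clearance).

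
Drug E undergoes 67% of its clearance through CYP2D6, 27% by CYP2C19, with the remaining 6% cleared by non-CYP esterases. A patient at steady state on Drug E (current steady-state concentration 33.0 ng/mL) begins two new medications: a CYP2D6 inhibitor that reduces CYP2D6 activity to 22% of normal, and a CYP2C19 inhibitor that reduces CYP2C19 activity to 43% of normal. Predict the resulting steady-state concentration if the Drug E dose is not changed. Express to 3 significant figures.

The CYP2D6 pathway (67% of clearance) falls to 0.22× activity: 0.67 × 0.22 = 0.1474.
The CYP2C19 pathway (27% of clearance) falls to 0.43× activity: 0.27 × 0.43 = 0.1161.
The remaining 6% of clearance is unaffected.
CL_new/CL_old = 0.1474 + 0.1161 + 0.06 = 0.3235.
Steady-state concentration ∝ 1/CL: new value = 33.0 / 0.3235 = 102 ng/mL.

102 ng/mL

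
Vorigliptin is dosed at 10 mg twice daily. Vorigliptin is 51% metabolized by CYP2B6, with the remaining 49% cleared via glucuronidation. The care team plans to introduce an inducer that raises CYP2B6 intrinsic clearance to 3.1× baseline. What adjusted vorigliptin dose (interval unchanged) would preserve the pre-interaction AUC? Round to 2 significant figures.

The CYP2B6 pathway (51% of clearance) increases to 3.1× activity: 0.51 × 3.1 = 1.581.
Non-CYP routes (49%) are unchanged.
New clearance relative to baseline: 1.581 + 0.49 = 2.071.
To maintain the same steady-state level, dose must scale with clearance: new dose = 10 × 2.071 = 21 mg.

21 mg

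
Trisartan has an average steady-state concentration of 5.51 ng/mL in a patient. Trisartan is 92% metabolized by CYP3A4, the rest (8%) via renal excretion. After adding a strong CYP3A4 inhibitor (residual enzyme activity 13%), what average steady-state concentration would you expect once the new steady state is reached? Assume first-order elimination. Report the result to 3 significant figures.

27.6 ng/mL

The CYP3A4 pathway (92% of clearance) is reduced to 0.13× activity: 0.92 × 0.13 = 0.1196.
The remaining 8% of clearance is unaffected.
Relative clearance = 0.1196 + 0.08 = 0.1996.
Average steady-state concentration ∝ 1/CL, so new value = 5.51 / 0.1996 = 27.6 ng/mL.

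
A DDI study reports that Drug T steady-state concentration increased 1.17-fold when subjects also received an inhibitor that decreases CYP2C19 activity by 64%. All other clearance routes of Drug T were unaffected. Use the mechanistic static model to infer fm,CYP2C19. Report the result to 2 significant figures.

0.23

Write x for the fraction cleared via CYP2C19. The observed steady-state concentration change means clearance fell to 1/1.17 = 0.8547 of baseline.
Only the CYP2C19 route changed, so 0.8547 = x·0.36 + (1 − x), giving x = 0.23.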